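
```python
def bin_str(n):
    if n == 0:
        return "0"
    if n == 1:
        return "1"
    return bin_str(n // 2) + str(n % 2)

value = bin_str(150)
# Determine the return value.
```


bin_str(150)
= bin_str(75) + "0"
= bin_str(37) + "1" + "0"
= bin_str(18) + "1" + "1" + "0"
= bin_str(9) + "0" + "1" + "1" + "0"
= bin_str(4) + "1" + "0" + "1" + "1" + "0"
= bin_str(2) + "0" + "1" + "0" + "1" + "1" + "0"
= bin_str(1) + "0" + "0" + "1" + "0" + "1" + "1" + "0"
= "1" + "0" + "0" + "1" + "0" + "1" + "1" + "0"
= "10010110"


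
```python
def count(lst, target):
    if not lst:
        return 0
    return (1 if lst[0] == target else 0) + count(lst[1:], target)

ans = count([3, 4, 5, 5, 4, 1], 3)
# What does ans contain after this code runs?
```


count([3, 4, 5, 5, 4, 1], 3)
lst[0]=3 == 3: 1 + count([4, 5, 5, 4, 1], 3)
lst[0]=4 != 3: 0 + count([5, 5, 4, 1], 3)
lst[0]=5 != 3: 0 + count([5, 4, 1], 3)
lst[0]=5 != 3: 0 + count([4, 1], 3)
lst[0]=4 != 3: 0 + count([1], 3)
lst[0]=1 != 3: 0 + count([], 3)
= 1


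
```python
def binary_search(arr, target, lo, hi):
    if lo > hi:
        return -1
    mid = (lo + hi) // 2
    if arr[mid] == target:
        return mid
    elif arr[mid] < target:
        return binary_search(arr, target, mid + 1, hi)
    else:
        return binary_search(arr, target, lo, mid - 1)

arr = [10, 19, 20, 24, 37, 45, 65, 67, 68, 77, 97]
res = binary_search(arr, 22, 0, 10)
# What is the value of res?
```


binary_search(arr, 22, 0, 10)
lo=0, hi=10, mid=5, arr[mid]=45
45 > 22, search left half
lo=0, hi=4, mid=2, arr[mid]=20
20 < 22, search right half
lo=3, hi=4, mid=3, arr[mid]=24
24 > 22, search left half
lo > hi, target not found, return -1
= -1


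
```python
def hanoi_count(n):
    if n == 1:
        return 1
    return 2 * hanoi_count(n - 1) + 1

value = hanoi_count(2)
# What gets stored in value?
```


hanoi_count(2)
= 2 * hanoi_count(1) + 1
Now compute bottom-up:
hanoi_count(1) = 1
hanoi_count(2) = 2 * 1 + 1 = 3
= 3


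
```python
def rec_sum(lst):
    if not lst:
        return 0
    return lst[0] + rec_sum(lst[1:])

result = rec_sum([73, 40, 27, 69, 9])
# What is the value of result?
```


rec_sum([73, 40, 27, 69, 9])
= 73 + rec_sum([40, 27, 69, 9])
= 73 + 40 + rec_sum([27, 69, 9])
= 73 + 40 + 27 + rec_sum([69, 9])
= 73 + 40 + 27 + 69 + rec_sum([9])
= 73 + 40 + 27 + 69 + 9 + rec_sum([])
= 73 + 40 + 27 + 69 + 9 + 0
= 218


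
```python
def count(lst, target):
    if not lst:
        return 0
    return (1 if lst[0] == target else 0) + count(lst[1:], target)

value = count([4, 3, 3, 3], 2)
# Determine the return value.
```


count([4, 3, 3, 3], 2)
lst[0]=4 != 2: 0 + count([3, 3, 3], 2)
lst[0]=3 != 2: 0 + count([3, 3], 2)
lst[0]=3 != 2: 0 + count([3], 2)
lst[0]=3 != 2: 0 + count([], 2)
= 0


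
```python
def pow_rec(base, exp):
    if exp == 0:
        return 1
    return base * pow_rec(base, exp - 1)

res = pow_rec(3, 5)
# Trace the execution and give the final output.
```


pow_rec(3, 5)
= 3 * pow_rec(3, 4)
= 3 * 3 * pow_rec(3, 3)
= 3 * 3 * 3 * pow_rec(3, 2)
= 3 * 3 * 3 * 3 * pow_rec(3, 1)
= 3 * 3 * 3 * 3 * 3 * pow_rec(3, 0)
= 3 * 3 * 3 * 3 * 3 * 1
= 243


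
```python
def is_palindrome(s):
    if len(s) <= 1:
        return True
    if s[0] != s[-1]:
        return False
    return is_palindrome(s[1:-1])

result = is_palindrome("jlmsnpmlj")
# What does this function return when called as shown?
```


is_palindrome("jlmsnpmlj")
"jlmsnpmlj": s[0]='j' == s[-1]='j' -> is_palindrome("lmsnpml")
"lmsnpml": s[0]='l' == s[-1]='l' -> is_palindrome("msnpm")
"msnpm": s[0]='m' == s[-1]='m' -> is_palindrome("snp")
"snp": s[0]='s' != s[-1]='p' -> False
= False


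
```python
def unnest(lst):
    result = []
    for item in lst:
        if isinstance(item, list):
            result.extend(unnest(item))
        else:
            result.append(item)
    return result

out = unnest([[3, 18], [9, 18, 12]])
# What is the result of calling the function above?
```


unnest([[3, 18], [9, 18, 12]])
Processing each element:
  [3, 18] is a list -> unnest recursively -> [3, 18]
  [9, 18, 12] is a list -> unnest recursively -> [9, 18, 12]
= [3, 18, 9, 18, 12]


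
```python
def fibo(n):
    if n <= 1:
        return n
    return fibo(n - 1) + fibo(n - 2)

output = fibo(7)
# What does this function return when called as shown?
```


fibo(7)
= fibo(6) + fibo(5)
= (fibo(5) + fibo(4)) + fibo(5)
Computing bottom-up: fibo(0)=0, fibo(1)=1, fibo(2)=1, fibo(3)=2, fibo(4)=3, fibo(5)=5, fibo(6)=8, fibo(7)=13
= 13


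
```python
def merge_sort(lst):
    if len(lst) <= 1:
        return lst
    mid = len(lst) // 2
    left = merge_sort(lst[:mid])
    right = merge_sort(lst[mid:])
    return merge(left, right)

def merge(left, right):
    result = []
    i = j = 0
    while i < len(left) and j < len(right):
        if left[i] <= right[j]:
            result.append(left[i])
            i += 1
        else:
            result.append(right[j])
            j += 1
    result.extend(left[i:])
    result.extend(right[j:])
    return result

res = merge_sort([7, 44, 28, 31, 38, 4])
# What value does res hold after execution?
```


merge_sort([7, 44, 28, 31, 38, 4])
Split into [7, 44, 28] and [31, 38, 4]
Left sorted: [7, 28, 44]
Right sorted: [4, 31, 38]
Merge [7, 28, 44] and [4, 31, 38]
= [4, 7, 28, 31, 38, 44]


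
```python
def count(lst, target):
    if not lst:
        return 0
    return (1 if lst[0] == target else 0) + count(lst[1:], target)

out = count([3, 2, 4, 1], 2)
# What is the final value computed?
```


count([3, 2, 4, 1], 2)
lst[0]=3 != 2: 0 + count([2, 4, 1], 2)
lst[0]=2 == 2: 1 + count([4, 1], 2)
lst[0]=4 != 2: 0 + count([1], 2)
lst[0]=1 != 2: 0 + count([], 2)
= 1


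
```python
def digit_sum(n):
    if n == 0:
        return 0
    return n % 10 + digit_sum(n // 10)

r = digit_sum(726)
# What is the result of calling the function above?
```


digit_sum(726)
= 6 + digit_sum(72)
= 6 + 2 + digit_sum(7)
= 6 + 2 + 7 + digit_sum(0)
= 6 + 2 + 7 + 0
= 15


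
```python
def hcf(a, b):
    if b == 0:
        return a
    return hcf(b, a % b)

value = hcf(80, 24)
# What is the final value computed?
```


hcf(80, 24)
= hcf(24, 80 % 24) = hcf(24, 8)
= hcf(8, 24 % 8) = hcf(8, 0)
b == 0, return a = 8


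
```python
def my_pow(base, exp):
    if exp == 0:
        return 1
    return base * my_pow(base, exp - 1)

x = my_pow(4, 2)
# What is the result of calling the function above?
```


my_pow(4, 2)
= 4 * my_pow(4, 1)
= 4 * 4 * my_pow(4, 0)
= 4 * 4 * 1
= 16


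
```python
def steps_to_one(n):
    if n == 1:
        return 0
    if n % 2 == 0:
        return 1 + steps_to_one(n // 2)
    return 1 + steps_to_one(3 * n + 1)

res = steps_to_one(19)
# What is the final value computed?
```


steps_to_one(19)
19 is odd -> 3*19+1 = 58 -> steps_to_one(58)
58 is even -> steps_to_one(29)
29 is odd -> 3*29+1 = 88 -> steps_to_one(88)
88 is even -> steps_to_one(44)
44 is even -> steps_to_one(22)
22 is even -> steps_to_one(11)
11 is odd -> 3*11+1 = 34 -> steps_to_one(34)
34 is even -> steps_to_one(17)
17 is odd -> 3*17+1 = 52 -> steps_to_one(52)
52 is even -> steps_to_one(26)
26 is even -> steps_to_one(13)
13 is odd -> 3*13+1 = 40 -> steps_to_one(40)
40 is even -> steps_to_one(20)
20 is even -> steps_to_one(10)
10 is even -> steps_to_one(5)
5 is odd -> 3*5+1 = 16 -> steps_to_one(16)
16 is even -> steps_to_one(8)
8 is even -> steps_to_one(4)
4 is even -> steps_to_one(2)
2 is even -> steps_to_one(1)
Reached 1 after 20 steps
= 20


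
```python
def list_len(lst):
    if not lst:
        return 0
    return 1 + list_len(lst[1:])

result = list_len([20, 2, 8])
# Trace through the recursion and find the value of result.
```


list_len([20, 2, 8])
= 1 + list_len([2, 8])
= 1 + 1 + list_len([8])
= 1 + 1 + 1 + list_len([])
= 1 + 1 + 1 + 0
= 3


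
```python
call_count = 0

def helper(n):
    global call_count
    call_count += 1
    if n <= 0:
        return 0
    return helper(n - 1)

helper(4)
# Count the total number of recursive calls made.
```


helper(4) calls helper(3) calls ... calls helper(0)
Total calls: 4 + 1 (for base case) = 5


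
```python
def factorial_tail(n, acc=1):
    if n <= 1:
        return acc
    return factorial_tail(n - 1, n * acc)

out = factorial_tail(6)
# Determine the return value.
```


factorial_tail(6, 1)
= factorial_tail(5, 6 * 1) = factorial_tail(5, 6)
= factorial_tail(4, 5 * 6) = factorial_tail(4, 30)
= factorial_tail(3, 4 * 30) = factorial_tail(3, 120)
= factorial_tail(2, 3 * 120) = factorial_tail(2, 360)
= factorial_tail(1, 2 * 360) = factorial_tail(1, 720)
n <= 1, return acc = 720


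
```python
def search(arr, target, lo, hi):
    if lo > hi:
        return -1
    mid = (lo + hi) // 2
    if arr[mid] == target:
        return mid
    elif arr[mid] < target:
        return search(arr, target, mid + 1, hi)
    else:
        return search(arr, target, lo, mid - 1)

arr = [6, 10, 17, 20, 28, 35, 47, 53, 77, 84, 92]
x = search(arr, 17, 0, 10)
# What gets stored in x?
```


search(arr, 17, 0, 10)
lo=0, hi=10, mid=5, arr[mid]=35
35 > 17, search left half
lo=0, hi=4, mid=2, arr[mid]=17
arr[2] == 17, found at index 2
= 2


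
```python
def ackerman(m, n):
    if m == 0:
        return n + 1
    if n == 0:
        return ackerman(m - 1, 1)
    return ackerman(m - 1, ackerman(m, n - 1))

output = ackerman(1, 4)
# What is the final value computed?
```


ackerman(1, 4)
= ackerman(0, ackerman(1, 3))
First compute ackerman(1, 3) = 5
= ackerman(0, 5)
= 6


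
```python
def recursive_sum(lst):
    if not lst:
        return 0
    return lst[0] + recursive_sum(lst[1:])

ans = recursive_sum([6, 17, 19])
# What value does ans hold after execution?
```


recursive_sum([6, 17, 19])
= 6 + recursive_sum([17, 19])
= 6 + 17 + recursive_sum([19])
= 6 + 17 + 19 + recursive_sum([])
= 6 + 17 + 19 + 0
= 42


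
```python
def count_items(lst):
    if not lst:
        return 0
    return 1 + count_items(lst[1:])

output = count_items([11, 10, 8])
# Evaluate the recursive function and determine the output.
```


count_items([11, 10, 8])
= 1 + count_items([10, 8])
= 1 + 1 + count_items([8])
= 1 + 1 + 1 + count_items([])
= 1 + 1 + 1 + 0
= 3


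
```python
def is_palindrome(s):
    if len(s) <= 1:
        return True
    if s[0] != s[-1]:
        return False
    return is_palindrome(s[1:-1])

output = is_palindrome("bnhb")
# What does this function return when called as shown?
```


is_palindrome("bnhb")
"bnhb": s[0]='b' == s[-1]='b' -> is_palindrome("nh")
"nh": s[0]='n' != s[-1]='h' -> False
= False


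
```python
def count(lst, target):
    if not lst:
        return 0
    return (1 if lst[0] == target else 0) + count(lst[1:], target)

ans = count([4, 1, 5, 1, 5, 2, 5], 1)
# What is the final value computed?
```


count([4, 1, 5, 1, 5, 2, 5], 1)
lst[0]=4 != 1: 0 + count([1, 5, 1, 5, 2, 5], 1)
lst[0]=1 == 1: 1 + count([5, 1, 5, 2, 5], 1)
lst[0]=5 != 1: 0 + count([1, 5, 2, 5], 1)
lst[0]=1 == 1: 1 + count([5, 2, 5], 1)
lst[0]=5 != 1: 0 + count([2, 5], 1)
lst[0]=2 != 1: 0 + count([5], 1)
lst[0]=5 != 1: 0 + count([], 1)
= 2


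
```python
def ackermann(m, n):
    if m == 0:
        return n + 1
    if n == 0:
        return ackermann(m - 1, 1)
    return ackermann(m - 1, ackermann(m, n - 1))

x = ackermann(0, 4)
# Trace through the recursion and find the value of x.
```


ackermann(0, 4)
m == 0: return 4 + 1 = 5
= 5


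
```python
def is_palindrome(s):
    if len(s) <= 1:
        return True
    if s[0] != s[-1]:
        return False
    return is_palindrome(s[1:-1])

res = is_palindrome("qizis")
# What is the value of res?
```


is_palindrome("qizis")
"qizis": s[0]='q' != s[-1]='s' -> False
= False


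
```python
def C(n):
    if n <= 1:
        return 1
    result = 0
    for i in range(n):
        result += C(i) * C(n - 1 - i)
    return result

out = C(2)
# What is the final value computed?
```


C(2)
= sum of C(i) * C(2-1-i) for i in 0..1
  C(0)*C(1) = 1*1 = 1
  C(1)*C(0) = 1*1 = 1
= 1 + 1
= 2


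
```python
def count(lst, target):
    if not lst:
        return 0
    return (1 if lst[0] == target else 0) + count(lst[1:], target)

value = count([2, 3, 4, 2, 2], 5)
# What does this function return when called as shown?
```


count([2, 3, 4, 2, 2], 5)
lst[0]=2 != 5: 0 + count([3, 4, 2, 2], 5)
lst[0]=3 != 5: 0 + count([4, 2, 2], 5)
lst[0]=4 != 5: 0 + count([2, 2], 5)
lst[0]=2 != 5: 0 + count([2], 5)
lst[0]=2 != 5: 0 + count([], 5)
= 0


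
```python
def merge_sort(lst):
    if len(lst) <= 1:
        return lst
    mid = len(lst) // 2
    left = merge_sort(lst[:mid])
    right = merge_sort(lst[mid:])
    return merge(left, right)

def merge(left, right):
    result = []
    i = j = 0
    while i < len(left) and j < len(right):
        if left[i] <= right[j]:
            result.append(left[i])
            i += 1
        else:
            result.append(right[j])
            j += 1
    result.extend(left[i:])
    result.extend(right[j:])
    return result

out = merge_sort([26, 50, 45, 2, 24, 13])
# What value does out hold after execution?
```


merge_sort([26, 50, 45, 2, 24, 13])
Split into [26, 50, 45] and [2, 24, 13]
Left sorted: [26, 45, 50]
Right sorted: [2, 13, 24]
Merge [26, 45, 50] and [2, 13, 24]
= [2, 13, 24, 26, 45, 50]


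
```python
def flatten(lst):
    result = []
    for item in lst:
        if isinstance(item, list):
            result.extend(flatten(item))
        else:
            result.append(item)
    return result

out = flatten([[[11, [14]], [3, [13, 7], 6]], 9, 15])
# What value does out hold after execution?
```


flatten([[[11, [14]], [3, [13, 7], 6]], 9, 15])
Processing each element:
  [[11, [14]], [3, [13, 7], 6]] is a list -> flatten recursively -> [11, 14, 3, 13, 7, 6]
  9 is not a list -> append 9
  15 is not a list -> append 15
= [11, 14, 3, 13, 7, 6, 9, 15]


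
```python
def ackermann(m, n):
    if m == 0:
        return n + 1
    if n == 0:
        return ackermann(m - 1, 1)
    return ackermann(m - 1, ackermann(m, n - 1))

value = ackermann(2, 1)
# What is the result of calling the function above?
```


ackermann(2, 1)
= ackermann(1, ackermann(2, 0))
First compute ackermann(2, 0) = 3
= ackermann(1, 3)
= 5


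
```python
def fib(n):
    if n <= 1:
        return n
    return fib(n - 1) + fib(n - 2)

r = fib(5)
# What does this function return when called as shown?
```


fib(5)
= fib(4) + fib(3)
= (fib(3) + fib(2)) + fib(3)
Computing bottom-up: fib(0)=0, fib(1)=1, fib(2)=1, fib(3)=2, fib(4)=3, fib(5)=5
= 5


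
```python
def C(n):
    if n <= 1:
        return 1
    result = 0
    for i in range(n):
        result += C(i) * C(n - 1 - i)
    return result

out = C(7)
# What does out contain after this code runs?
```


C(7)
= sum of C(i) * C(7-1-i) for i in 0..6
First compute sub-values bottom-up:
  C(0) = 1, C(1) = 1
  C(2) = 1*1 + 1*1 = 2
  C(3) = 1*2 + 1*1 + 2*1 = 5
  C(4) = 1*5 + 1*2 + 2*1 + 5*1 = 14
  C(5) = 1*14 + 1*5 + 2*2 + 5*1 + 14*1 = 42
  C(6) = 1*42 + 1*14 + 2*5 + 5*2 + 14*1 + 42*1 = 132
Now C(7):
  C(0)*C(6) = 1*132 = 132
  C(1)*C(5) = 1*42 = 42
  C(2)*C(4) = 2*14 = 28
  C(3)*C(3) = 5*5 = 25
  C(4)*C(2) = 14*2 = 28
  C(5)*C(1) = 42*1 = 42
  C(6)*C(0) = 132*1 = 132
= 132 + 42 + 28 + 25 + 28 + 42 + 132
= 429


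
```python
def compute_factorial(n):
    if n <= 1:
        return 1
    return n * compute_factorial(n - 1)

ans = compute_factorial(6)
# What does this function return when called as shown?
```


compute_factorial(6)
= 6 * compute_factorial(5)
= 6 * 5 * compute_factorial(4)
= 6 * 5 * 4 * compute_factorial(3)
= 6 * 5 * 4 * 3 * compute_factorial(2)
= 6 * 5 * 4 * 3 * 2 * compute_factorial(1)
= 6 * 5 * 4 * 3 * 2 * 1
= 720


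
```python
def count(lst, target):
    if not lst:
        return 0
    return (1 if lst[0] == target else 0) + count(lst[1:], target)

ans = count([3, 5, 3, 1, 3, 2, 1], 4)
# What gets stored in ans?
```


count([3, 5, 3, 1, 3, 2, 1], 4)
lst[0]=3 != 4: 0 + count([5, 3, 1, 3, 2, 1], 4)
lst[0]=5 != 4: 0 + count([3, 1, 3, 2, 1], 4)
lst[0]=3 != 4: 0 + count([1, 3, 2, 1], 4)
lst[0]=1 != 4: 0 + count([3, 2, 1], 4)
lst[0]=3 != 4: 0 + count([2, 1], 4)
lst[0]=2 != 4: 0 + count([1], 4)
lst[0]=1 != 4: 0 + count([], 4)
= 0


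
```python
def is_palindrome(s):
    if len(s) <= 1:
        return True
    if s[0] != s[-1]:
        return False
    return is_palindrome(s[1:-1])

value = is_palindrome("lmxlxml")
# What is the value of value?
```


is_palindrome("lmxlxml")
"lmxlxml": s[0]='l' == s[-1]='l' -> is_palindrome("mxlxm")
"mxlxm": s[0]='m' == s[-1]='m' -> is_palindrome("xlx")
"xlx": s[0]='x' == s[-1]='x' -> is_palindrome("l")
"l": len <= 1 -> True
= True


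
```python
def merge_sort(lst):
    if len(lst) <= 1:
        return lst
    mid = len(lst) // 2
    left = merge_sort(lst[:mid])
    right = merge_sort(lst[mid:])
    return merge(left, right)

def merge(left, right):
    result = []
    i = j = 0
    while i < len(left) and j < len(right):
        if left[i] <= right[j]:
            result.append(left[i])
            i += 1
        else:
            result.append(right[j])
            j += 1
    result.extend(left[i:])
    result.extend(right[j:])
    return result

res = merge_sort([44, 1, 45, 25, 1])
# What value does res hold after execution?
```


merge_sort([44, 1, 45, 25, 1])
Split into [44, 1] and [45, 25, 1]
Left sorted: [1, 44]
Right sorted: [1, 25, 45]
Merge [1, 44] and [1, 25, 45]
= [1, 1, 25, 44, 45]


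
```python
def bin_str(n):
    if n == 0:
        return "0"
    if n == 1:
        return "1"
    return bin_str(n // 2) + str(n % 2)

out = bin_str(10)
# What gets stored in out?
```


bin_str(10)
= bin_str(5) + "0"
= bin_str(2) + "1" + "0"
= bin_str(1) + "0" + "1" + "0"
= "1" + "0" + "1" + "0"
= "1010"


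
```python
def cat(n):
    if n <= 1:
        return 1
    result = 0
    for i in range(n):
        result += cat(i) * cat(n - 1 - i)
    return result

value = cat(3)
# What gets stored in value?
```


cat(3)
= sum of cat(i) * cat(3-1-i) for i in 0..2
First compute sub-values bottom-up:
  cat(0) = 1, cat(1) = 1
  cat(2) = 1*1 + 1*1 = 2
Now cat(3):
  cat(0)*cat(2) = 1*2 = 2
  cat(1)*cat(1) = 1*1 = 1
  cat(2)*cat(0) = 2*1 = 2
= 2 + 1 + 2
= 5


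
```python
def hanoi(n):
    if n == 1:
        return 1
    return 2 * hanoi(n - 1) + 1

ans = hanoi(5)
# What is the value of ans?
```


hanoi(5)
= 2 * hanoi(4) + 1
= 2 * (2 * hanoi(3) + 1) + 1
= 2 * (2 * (2 * hanoi(2) + 1) + 1) + 1
= 2 * (2 * (2 * (2 * hanoi(1) + 1) + 1) + 1) + 1
Now compute bottom-up:
hanoi(1) = 1
hanoi(2) = 2 * 1 + 1 = 3
hanoi(3) = 2 * 3 + 1 = 7
hanoi(4) = 2 * 7 + 1 = 15
hanoi(5) = 2 * 15 + 1 = 31
= 31


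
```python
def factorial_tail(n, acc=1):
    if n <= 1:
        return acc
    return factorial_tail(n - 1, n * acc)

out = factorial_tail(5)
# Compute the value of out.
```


factorial_tail(5, 1)
= factorial_tail(4, 5 * 1) = factorial_tail(4, 5)
= factorial_tail(3, 4 * 5) = factorial_tail(3, 20)
= factorial_tail(2, 3 * 20) = factorial_tail(2, 60)
= factorial_tail(1, 2 * 60) = factorial_tail(1, 120)
n <= 1, return acc = 120


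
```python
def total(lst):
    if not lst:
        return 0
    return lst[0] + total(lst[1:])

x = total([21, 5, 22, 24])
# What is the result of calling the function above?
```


total([21, 5, 22, 24])
= 21 + total([5, 22, 24])
= 21 + 5 + total([22, 24])
= 21 + 5 + 22 + total([24])
= 21 + 5 + 22 + 24 + total([])
= 21 + 5 + 22 + 24 + 0
= 72


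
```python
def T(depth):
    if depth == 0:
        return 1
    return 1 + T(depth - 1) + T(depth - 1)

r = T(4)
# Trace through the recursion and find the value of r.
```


T(4)
= 1 + T(3) + T(3)
= 1 + 2 * T(3)
T(k) = 2^(k+1) - 1
T(0) = 1
T(1) = 3
T(2) = 7
T(3) = 15
T(4) = 31
T(4) = 2^5 - 1 = 31


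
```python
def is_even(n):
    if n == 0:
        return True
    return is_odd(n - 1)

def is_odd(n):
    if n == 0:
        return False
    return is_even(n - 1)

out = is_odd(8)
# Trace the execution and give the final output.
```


is_odd(8)
= is_even(7)
= is_odd(6)
= is_even(5)
= is_odd(4)
= is_even(3)
= is_odd(2)
= is_even(1)
= is_odd(0)
n == 0: return False
= False


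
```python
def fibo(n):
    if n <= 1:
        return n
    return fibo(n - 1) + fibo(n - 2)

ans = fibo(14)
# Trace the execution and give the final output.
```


fibo(14)
= fibo(13) + fibo(12)
= (fibo(12) + fibo(11)) + fibo(12)
Computing bottom-up: fibo(0)=0, fibo(1)=1, fibo(2)=1, fibo(3)=2, fibo(4)=3, fibo(5)=5, fibo(6)=8, fibo(7)=13, fibo(8)=21, fibo(9)=34, fibo(10)=55, fibo(11)=89, fibo(12)=144, fibo(13)=233, fibo(14)=377
= 377


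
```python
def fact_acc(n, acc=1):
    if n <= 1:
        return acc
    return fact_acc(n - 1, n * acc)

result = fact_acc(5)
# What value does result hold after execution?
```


fact_acc(5, 1)
= fact_acc(4, 5 * 1) = fact_acc(4, 5)
= fact_acc(3, 4 * 5) = fact_acc(3, 20)
= fact_acc(2, 3 * 20) = fact_acc(2, 60)
= fact_acc(1, 2 * 60) = fact_acc(1, 120)
n <= 1, return acc = 120


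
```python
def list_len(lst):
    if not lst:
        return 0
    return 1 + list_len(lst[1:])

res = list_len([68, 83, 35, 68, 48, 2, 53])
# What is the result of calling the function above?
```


list_len([68, 83, 35, 68, 48, 2, 53])
= 1 + list_len([83, 35, 68, 48, 2, 53])
= 1 + 1 + list_len([35, 68, 48, 2, 53])
= 1 + 1 + 1 + list_len([68, 48, 2, 53])
= 1 + 1 + 1 + 1 + list_len([48, 2, 53])
= 1 + 1 + 1 + 1 + 1 + list_len([2, 53])
= 1 + 1 + 1 + 1 + 1 + 1 + list_len([53])
= 1 + 1 + 1 + 1 + 1 + 1 + 1 + list_len([])
= 1 + 1 + 1 + 1 + 1 + 1 + 1 + 0
= 7


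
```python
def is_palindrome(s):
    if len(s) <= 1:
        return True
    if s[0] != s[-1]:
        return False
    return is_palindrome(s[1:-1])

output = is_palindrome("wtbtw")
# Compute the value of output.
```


is_palindrome("wtbtw")
"wtbtw": s[0]='w' == s[-1]='w' -> is_palindrome("tbt")
"tbt": s[0]='t' == s[-1]='t' -> is_palindrome("b")
"b": len <= 1 -> True
= True


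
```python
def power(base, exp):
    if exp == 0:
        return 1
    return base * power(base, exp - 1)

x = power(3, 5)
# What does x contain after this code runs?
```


power(3, 5)
= 3 * power(3, 4)
= 3 * 3 * power(3, 3)
= 3 * 3 * 3 * power(3, 2)
= 3 * 3 * 3 * 3 * power(3, 1)
= 3 * 3 * 3 * 3 * 3 * power(3, 0)
= 3 * 3 * 3 * 3 * 3 * 1
= 243


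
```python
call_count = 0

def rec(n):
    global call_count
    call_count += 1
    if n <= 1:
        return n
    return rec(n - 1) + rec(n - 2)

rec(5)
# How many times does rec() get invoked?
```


rec(5) calls rec(4) and rec(3); each non-base call branches into two more.
Let C(k) = total number of calls made by rec(k), including the call to rec(k) itself.
Base cases: C(0) = 1, C(1) = 1
Recurrence: C(k) = 1 + C(k-1) + C(k-2)
  C(2) = 1 + C(1) + C(0) = 1 + 1 + 1 = 3
  C(3) = 1 + C(2) + C(1) = 1 + 3 + 1 = 5
  C(4) = 1 + C(3) + C(2) = 1 + 5 + 3 = 9
  C(5) = 1 + C(4) + C(3) = 1 + 9 + 5 = 15
Total calls = C(5) = 15


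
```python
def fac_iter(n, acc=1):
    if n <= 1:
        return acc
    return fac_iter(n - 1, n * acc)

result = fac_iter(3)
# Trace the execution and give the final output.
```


fac_iter(3, 1)
= fac_iter(2, 3 * 1) = fac_iter(2, 3)
= fac_iter(1, 2 * 3) = fac_iter(1, 6)
n <= 1, return acc = 6


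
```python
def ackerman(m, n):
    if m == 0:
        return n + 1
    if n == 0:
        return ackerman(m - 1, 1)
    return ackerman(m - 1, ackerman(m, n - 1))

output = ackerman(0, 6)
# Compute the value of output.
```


ackerman(0, 6)
m == 0: return 6 + 1 = 7
= 7


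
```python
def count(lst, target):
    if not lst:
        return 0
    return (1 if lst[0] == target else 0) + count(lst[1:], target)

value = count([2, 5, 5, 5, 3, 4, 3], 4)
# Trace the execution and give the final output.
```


count([2, 5, 5, 5, 3, 4, 3], 4)
lst[0]=2 != 4: 0 + count([5, 5, 5, 3, 4, 3], 4)
lst[0]=5 != 4: 0 + count([5, 5, 3, 4, 3], 4)
lst[0]=5 != 4: 0 + count([5, 3, 4, 3], 4)
lst[0]=5 != 4: 0 + count([3, 4, 3], 4)
lst[0]=3 != 4: 0 + count([4, 3], 4)
lst[0]=4 == 4: 1 + count([3], 4)
lst[0]=3 != 4: 0 + count([], 4)
= 1


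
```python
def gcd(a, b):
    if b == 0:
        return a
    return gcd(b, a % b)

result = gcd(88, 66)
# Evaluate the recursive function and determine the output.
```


gcd(88, 66)
= gcd(66, 88 % 66) = gcd(66, 22)
= gcd(22, 66 % 22) = gcd(22, 0)
b == 0, return a = 22


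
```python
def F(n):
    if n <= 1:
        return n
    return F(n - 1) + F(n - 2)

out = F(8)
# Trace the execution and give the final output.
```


F(8)
= F(7) + F(6)
= (F(6) + F(5)) + F(6)
Computing bottom-up: F(0)=0, F(1)=1, F(2)=1, F(3)=2, F(4)=3, F(5)=5, F(6)=8, F(7)=13, F(8)=21
= 21


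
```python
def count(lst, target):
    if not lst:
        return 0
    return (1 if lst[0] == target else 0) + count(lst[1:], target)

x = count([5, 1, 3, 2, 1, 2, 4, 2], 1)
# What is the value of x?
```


count([5, 1, 3, 2, 1, 2, 4, 2], 1)
lst[0]=5 != 1: 0 + count([1, 3, 2, 1, 2, 4, 2], 1)
lst[0]=1 == 1: 1 + count([3, 2, 1, 2, 4, 2], 1)
lst[0]=3 != 1: 0 + count([2, 1, 2, 4, 2], 1)
lst[0]=2 != 1: 0 + count([1, 2, 4, 2], 1)
lst[0]=1 == 1: 1 + count([2, 4, 2], 1)
lst[0]=2 != 1: 0 + count([4, 2], 1)
lst[0]=4 != 1: 0 + count([2], 1)
lst[0]=2 != 1: 0 + count([], 1)
= 2


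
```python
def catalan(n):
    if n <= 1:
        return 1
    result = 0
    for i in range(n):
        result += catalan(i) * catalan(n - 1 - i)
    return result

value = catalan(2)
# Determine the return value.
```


catalan(2)
= sum of catalan(i) * catalan(2-1-i) for i in 0..1
  catalan(0)*catalan(1) = 1*1 = 1
  catalan(1)*catalan(0) = 1*1 = 1
= 1 + 1
= 2


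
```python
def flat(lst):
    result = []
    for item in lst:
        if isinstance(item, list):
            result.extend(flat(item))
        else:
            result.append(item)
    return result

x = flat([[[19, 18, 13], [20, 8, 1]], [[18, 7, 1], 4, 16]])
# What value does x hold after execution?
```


flat([[[19, 18, 13], [20, 8, 1]], [[18, 7, 1], 4, 16]])
Processing each element:
  [[19, 18, 13], [20, 8, 1]] is a list -> flat recursively -> [19, 18, 13, 20, 8, 1]
  [[18, 7, 1], 4, 16] is a list -> flat recursively -> [18, 7, 1, 4, 16]
= [19, 18, 13, 20, 8, 1, 18, 7, 1, 4, 16]


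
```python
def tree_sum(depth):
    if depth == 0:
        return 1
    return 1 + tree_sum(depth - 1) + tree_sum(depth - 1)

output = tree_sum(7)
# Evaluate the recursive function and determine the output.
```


tree_sum(7)
= 1 + tree_sum(6) + tree_sum(6)
= 1 + 2 * tree_sum(6)
tree_sum(k) = 2^(k+1) - 1
tree_sum(0) = 1
tree_sum(1) = 3
tree_sum(2) = 7
tree_sum(3) = 15
tree_sum(4) = 31
tree_sum(7) = 2^8 - 1 = 255


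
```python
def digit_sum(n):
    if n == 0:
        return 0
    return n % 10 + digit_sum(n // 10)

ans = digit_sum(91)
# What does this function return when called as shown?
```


digit_sum(91)
= 1 + digit_sum(9)
= 1 + 9 + digit_sum(0)
= 1 + 9 + 0
= 10


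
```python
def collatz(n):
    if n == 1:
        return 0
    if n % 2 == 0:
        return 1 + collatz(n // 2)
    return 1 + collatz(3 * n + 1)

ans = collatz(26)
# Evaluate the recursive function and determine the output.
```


collatz(26)
26 is even -> collatz(13)
13 is odd -> 3*13+1 = 40 -> collatz(40)
40 is even -> collatz(20)
20 is even -> collatz(10)
10 is even -> collatz(5)
5 is odd -> 3*5+1 = 16 -> collatz(16)
16 is even -> collatz(8)
8 is even -> collatz(4)
4 is even -> collatz(2)
2 is even -> collatz(1)
Reached 1 after 10 steps
= 10


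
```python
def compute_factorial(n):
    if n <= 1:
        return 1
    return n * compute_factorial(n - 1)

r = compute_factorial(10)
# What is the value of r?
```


compute_factorial(10)
= 10 * compute_factorial(9)
= 10 * 9 * compute_factorial(8)
= 10 * 9 * 8 * compute_factorial(7)
= 10 * 9 * 8 * 7 * compute_factorial(6)
= 10 * 9 * 8 * 7 * 6 * compute_factorial(5)
= 10 * 9 * 8 * 7 * 6 * 5 * compute_factorial(4)
= 10 * 9 * 8 * 7 * 6 * 5 * 4 * compute_factorial(3)
= 10 * 9 * 8 * 7 * 6 * 5 * 4 * 3 * compute_factorial(2)
= 10 * 9 * 8 * 7 * 6 * 5 * 4 * 3 * 2 * compute_factorial(1)
= 10 * 9 * 8 * 7 * 6 * 5 * 4 * 3 * 2 * 1
= 3628800


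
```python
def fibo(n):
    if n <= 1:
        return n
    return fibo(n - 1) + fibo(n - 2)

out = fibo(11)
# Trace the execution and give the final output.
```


fibo(11)
= fibo(10) + fibo(9)
= (fibo(9) + fibo(8)) + fibo(9)
Computing bottom-up: fibo(0)=0, fibo(1)=1, fibo(2)=1, fibo(3)=2, fibo(4)=3, fibo(5)=5, fibo(6)=8, fibo(7)=13, fibo(8)=21, fibo(9)=34, fibo(10)=55, fibo(11)=89
= 89


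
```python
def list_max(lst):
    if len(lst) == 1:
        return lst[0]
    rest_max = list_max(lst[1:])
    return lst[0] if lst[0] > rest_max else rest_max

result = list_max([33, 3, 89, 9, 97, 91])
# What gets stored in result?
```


list_max([33, 3, 89, 9, 97, 91])
= compare 33 with list_max([3, 89, 9, 97, 91])
= compare 3 with list_max([89, 9, 97, 91])
= compare 89 with list_max([9, 97, 91])
= compare 9 with list_max([97, 91])
= compare 97 with list_max([91])
Base: list_max([91]) = 91
compare 97 with 91: max = 97
compare 9 with 97: max = 97
compare 89 with 97: max = 97
compare 3 with 97: max = 97
compare 33 with 97: max = 97
= 97


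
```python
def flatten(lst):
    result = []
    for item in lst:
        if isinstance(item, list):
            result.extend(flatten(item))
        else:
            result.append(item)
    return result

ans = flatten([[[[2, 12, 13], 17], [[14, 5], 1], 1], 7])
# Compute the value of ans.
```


flatten([[[[2, 12, 13], 17], [[14, 5], 1], 1], 7])
Processing each element:
  [[[2, 12, 13], 17], [[14, 5], 1], 1] is a list -> flatten recursively -> [2, 12, 13, 17, 14, 5, 1, 1]
  7 is not a list -> append 7
= [2, 12, 13, 17, 14, 5, 1, 1, 7]


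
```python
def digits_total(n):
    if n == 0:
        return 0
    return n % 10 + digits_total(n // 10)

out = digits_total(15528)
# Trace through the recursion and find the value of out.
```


digits_total(15528)
= 8 + digits_total(1552)
= 8 + 2 + digits_total(155)
= 8 + 2 + 5 + digits_total(15)
= 8 + 2 + 5 + 5 + digits_total(1)
= 8 + 2 + 5 + 5 + 1 + digits_total(0)
= 8 + 2 + 5 + 5 + 1 + 0
= 21


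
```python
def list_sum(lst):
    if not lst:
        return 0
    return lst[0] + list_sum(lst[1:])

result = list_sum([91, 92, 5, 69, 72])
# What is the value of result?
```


list_sum([91, 92, 5, 69, 72])
= 91 + list_sum([92, 5, 69, 72])
= 91 + 92 + list_sum([5, 69, 72])
= 91 + 92 + 5 + list_sum([69, 72])
= 91 + 92 + 5 + 69 + list_sum([72])
= 91 + 92 + 5 + 69 + 72 + list_sum([])
= 91 + 92 + 5 + 69 + 72 + 0
= 329


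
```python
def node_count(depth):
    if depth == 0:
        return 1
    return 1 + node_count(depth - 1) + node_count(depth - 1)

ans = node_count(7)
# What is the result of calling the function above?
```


node_count(7)
= 1 + node_count(6) + node_count(6)
= 1 + 2 * node_count(6)
node_count(k) = 2^(k+1) - 1
node_count(0) = 1
node_count(1) = 3
node_count(2) = 7
node_count(3) = 15
node_count(4) = 31
node_count(7) = 2^8 - 1 = 255


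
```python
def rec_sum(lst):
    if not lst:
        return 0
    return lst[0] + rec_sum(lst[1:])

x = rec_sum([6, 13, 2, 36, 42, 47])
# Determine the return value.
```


rec_sum([6, 13, 2, 36, 42, 47])
= 6 + rec_sum([13, 2, 36, 42, 47])
= 6 + 13 + rec_sum([2, 36, 42, 47])
= 6 + 13 + 2 + rec_sum([36, 42, 47])
= 6 + 13 + 2 + 36 + rec_sum([42, 47])
= 6 + 13 + 2 + 36 + 42 + rec_sum([47])
= 6 + 13 + 2 + 36 + 42 + 47 + rec_sum([])
= 6 + 13 + 2 + 36 + 42 + 47 + 0
= 146


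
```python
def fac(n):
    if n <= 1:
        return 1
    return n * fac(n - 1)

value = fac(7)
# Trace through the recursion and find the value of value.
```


fac(7)
= 7 * fac(6)
= 7 * 6 * fac(5)
= 7 * 6 * 5 * fac(4)
= 7 * 6 * 5 * 4 * fac(3)
= 7 * 6 * 5 * 4 * 3 * fac(2)
= 7 * 6 * 5 * 4 * 3 * 2 * fac(1)
= 7 * 6 * 5 * 4 * 3 * 2 * 1
= 5040


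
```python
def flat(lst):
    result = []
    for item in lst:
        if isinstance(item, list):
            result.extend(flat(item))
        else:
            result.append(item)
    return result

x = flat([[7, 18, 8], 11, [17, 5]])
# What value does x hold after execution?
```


flat([[7, 18, 8], 11, [17, 5]])
Processing each element:
  [7, 18, 8] is a list -> flat recursively -> [7, 18, 8]
  11 is not a list -> append 11
  [17, 5] is a list -> flat recursively -> [17, 5]
= [7, 18, 8, 11, 17, 5]


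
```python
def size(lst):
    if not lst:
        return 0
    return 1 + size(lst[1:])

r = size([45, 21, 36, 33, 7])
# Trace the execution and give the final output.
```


size([45, 21, 36, 33, 7])
= 1 + size([21, 36, 33, 7])
= 1 + 1 + size([36, 33, 7])
= 1 + 1 + 1 + size([33, 7])
= 1 + 1 + 1 + 1 + size([7])
= 1 + 1 + 1 + 1 + 1 + size([])
= 1 + 1 + 1 + 1 + 1 + 0
= 5


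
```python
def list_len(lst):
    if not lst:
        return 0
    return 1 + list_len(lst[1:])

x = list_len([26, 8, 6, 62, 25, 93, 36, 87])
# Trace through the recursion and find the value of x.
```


list_len([26, 8, 6, 62, 25, 93, 36, 87])
= 1 + list_len([8, 6, 62, 25, 93, 36, 87])
= 1 + 1 + list_len([6, 62, 25, 93, 36, 87])
= 1 + 1 + 1 + list_len([62, 25, 93, 36, 87])
= 1 + 1 + 1 + 1 + list_len([25, 93, 36, 87])
= 1 + 1 + 1 + 1 + 1 + list_len([93, 36, 87])
= 1 + 1 + 1 + 1 + 1 + 1 + list_len([36, 87])
= 1 + 1 + 1 + 1 + 1 + 1 + 1 + list_len([87])
= 1 + 1 + 1 + 1 + 1 + 1 + 1 + 1 + list_len([])
= 1 + 1 + 1 + 1 + 1 + 1 + 1 + 1 + 0
= 8


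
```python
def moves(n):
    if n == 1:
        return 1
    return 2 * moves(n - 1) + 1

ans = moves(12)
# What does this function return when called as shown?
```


moves(12)
= 2 * moves(11) + 1
= 2 * (2 * moves(10) + 1) + 1
= 2 * (2 * (2 * moves(9) + 1) + 1) + 1
= 2 * (2 * (2 * (2 * moves(8) + 1) + 1) + 1) + 1
= 2 * (2 * (2 * (2 * (2 * moves(7) + 1) + 1) + 1) + 1) + 1
= 2 * (2 * (2 * (2 * (2 * (2 * moves(6) + 1) + 1) + 1) + 1) + 1) + 1
= 2 * (2 * (2 * (2 * (2 * (2 * (2 * moves(5) + 1) + 1) + 1) + 1) + 1) + 1) + 1
= 2 * (2 * (2 * (2 * (2 * (2 * (2 * (2 * moves(4) + 1) + 1) + 1) + 1) + 1) + 1) + 1) + 1
= 2 * (2 * (2 * (2 * (2 * (2 * (2 * (2 * (2 * moves(3) + 1) + 1) + 1) + 1) + 1) + 1) + 1) + 1) + 1
= 2 * (2 * (2 * (2 * (2 * (2 * (2 * (2 * (2 * (2 * moves(2) + 1) + 1) + 1) + 1) + 1) + 1) + 1) + 1) + 1) + 1
= 2 * (2 * (2 * (2 * (2 * (2 * (2 * (2 * (2 * (2 * (2 * moves(1) + 1) + 1) + 1) + 1) + 1) + 1) + 1) + 1) + 1) + 1) + 1
Now compute bottom-up:
moves(1) = 1
moves(2) = 2 * 1 + 1 = 3
moves(3) = 2 * 3 + 1 = 7
moves(4) = 2 * 7 + 1 = 15
moves(5) = 2 * 15 + 1 = 31
moves(6) = 2 * 31 + 1 = 63
moves(7) = 2 * 63 + 1 = 127
moves(8) = 2 * 127 + 1 = 255
moves(9) = 2 * 255 + 1 = 511
moves(10) = 2 * 511 + 1 = 1023
moves(11) = 2 * 1023 + 1 = 2047
moves(12) = 2 * 2047 + 1 = 4095
= 4095


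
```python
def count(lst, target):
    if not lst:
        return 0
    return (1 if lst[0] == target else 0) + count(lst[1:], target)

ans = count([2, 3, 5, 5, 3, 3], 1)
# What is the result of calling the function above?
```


count([2, 3, 5, 5, 3, 3], 1)
lst[0]=2 != 1: 0 + count([3, 5, 5, 3, 3], 1)
lst[0]=3 != 1: 0 + count([5, 5, 3, 3], 1)
lst[0]=5 != 1: 0 + count([5, 3, 3], 1)
lst[0]=5 != 1: 0 + count([3, 3], 1)
lst[0]=3 != 1: 0 + count([3], 1)
lst[0]=3 != 1: 0 + count([], 1)
= 0


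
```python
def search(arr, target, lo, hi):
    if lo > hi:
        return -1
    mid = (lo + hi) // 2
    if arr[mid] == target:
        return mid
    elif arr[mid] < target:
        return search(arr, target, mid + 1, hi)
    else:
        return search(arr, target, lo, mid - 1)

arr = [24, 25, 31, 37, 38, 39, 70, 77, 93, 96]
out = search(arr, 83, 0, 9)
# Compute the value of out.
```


search(arr, 83, 0, 9)
lo=0, hi=9, mid=4, arr[mid]=38
38 < 83, search right half
lo=5, hi=9, mid=7, arr[mid]=77
77 < 83, search right half
lo=8, hi=9, mid=8, arr[mid]=93
93 > 83, search left half
lo > hi, target not found, return -1
= -1


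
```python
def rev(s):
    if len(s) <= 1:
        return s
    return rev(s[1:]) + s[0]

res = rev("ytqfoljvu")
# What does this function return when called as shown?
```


rev("ytqfoljvu")
= rev("tqfoljvu") + "y"
= rev("qfoljvu") + "t" + "y"
= rev("foljvu") + "q" + "t" + "y"
= rev("oljvu") + "f" + "q" + "t" + "y"
= rev("ljvu") + "o" + "f" + "q" + "t" + "y"
= rev("jvu") + "l" + "o" + "f" + "q" + "t" + "y"
= rev("vu") + "j" + "l" + "o" + "f" + "q" + "t" + "y"
= rev("u") + "v" + "j" + "l" + "o" + "f" + "q" + "t" + "y"
= "u" + "v" + "j" + "l" + "o" + "f" + "q" + "t" + "y"
= "uvjlofqty"


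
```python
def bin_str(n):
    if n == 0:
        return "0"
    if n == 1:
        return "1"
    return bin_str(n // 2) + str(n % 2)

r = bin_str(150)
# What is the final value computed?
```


bin_str(150)
= bin_str(75) + "0"
= bin_str(37) + "1" + "0"
= bin_str(18) + "1" + "1" + "0"
= bin_str(9) + "0" + "1" + "1" + "0"
= bin_str(4) + "1" + "0" + "1" + "1" + "0"
= bin_str(2) + "0" + "1" + "0" + "1" + "1" + "0"
= bin_str(1) + "0" + "0" + "1" + "0" + "1" + "1" + "0"
= "1" + "0" + "0" + "1" + "0" + "1" + "1" + "0"
= "10010110"


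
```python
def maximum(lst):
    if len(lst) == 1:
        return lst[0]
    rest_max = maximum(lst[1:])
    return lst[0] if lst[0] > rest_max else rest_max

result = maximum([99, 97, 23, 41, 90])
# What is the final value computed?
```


maximum([99, 97, 23, 41, 90])
= compare 99 with maximum([97, 23, 41, 90])
= compare 97 with maximum([23, 41, 90])
= compare 23 with maximum([41, 90])
= compare 41 with maximum([90])
Base: maximum([90]) = 90
compare 41 with 90: max = 90
compare 23 with 90: max = 90
compare 97 with 90: max = 97
compare 99 with 97: max = 99
= 99


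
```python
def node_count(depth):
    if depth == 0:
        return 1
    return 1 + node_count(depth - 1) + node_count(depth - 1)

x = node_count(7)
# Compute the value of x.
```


node_count(7)
= 1 + node_count(6) + node_count(6)
= 1 + 2 * node_count(6)
node_count(k) = 2^(k+1) - 1
node_count(0) = 1
node_count(1) = 3
node_count(2) = 7
node_count(3) = 15
node_count(4) = 31
node_count(7) = 2^8 - 1 = 255


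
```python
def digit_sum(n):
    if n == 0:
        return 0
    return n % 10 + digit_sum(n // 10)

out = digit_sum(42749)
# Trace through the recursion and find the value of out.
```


digit_sum(42749)
= 9 + digit_sum(4274)
= 9 + 4 + digit_sum(427)
= 9 + 4 + 7 + digit_sum(42)
= 9 + 4 + 7 + 2 + digit_sum(4)
= 9 + 4 + 7 + 2 + 4 + digit_sum(0)
= 9 + 4 + 7 + 2 + 4 + 0
= 26


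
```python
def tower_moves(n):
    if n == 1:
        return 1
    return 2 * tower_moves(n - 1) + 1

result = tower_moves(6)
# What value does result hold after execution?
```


tower_moves(6)
= 2 * tower_moves(5) + 1
= 2 * (2 * tower_moves(4) + 1) + 1
= 2 * (2 * (2 * tower_moves(3) + 1) + 1) + 1
= 2 * (2 * (2 * (2 * tower_moves(2) + 1) + 1) + 1) + 1
= 2 * (2 * (2 * (2 * (2 * tower_moves(1) + 1) + 1) + 1) + 1) + 1
Now compute bottom-up:
tower_moves(1) = 1
tower_moves(2) = 2 * 1 + 1 = 3
tower_moves(3) = 2 * 3 + 1 = 7
tower_moves(4) = 2 * 7 + 1 = 15
tower_moves(5) = 2 * 15 + 1 = 31
tower_moves(6) = 2 * 31 + 1 = 63
= 63


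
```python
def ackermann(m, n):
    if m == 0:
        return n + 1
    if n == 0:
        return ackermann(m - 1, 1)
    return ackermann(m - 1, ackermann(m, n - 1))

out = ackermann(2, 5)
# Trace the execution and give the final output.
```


ackermann(2, 5)
= ackermann(1, ackermann(2, 4))
First compute ackermann(2, 4) = 11
= ackermann(1, 11)
= 13


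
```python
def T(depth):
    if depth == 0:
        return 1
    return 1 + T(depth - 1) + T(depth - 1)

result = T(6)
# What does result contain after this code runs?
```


T(6)
= 1 + T(5) + T(5)
= 1 + 2 * T(5)
T(k) = 2^(k+1) - 1
T(0) = 1
T(1) = 3
T(2) = 7
T(3) = 15
T(4) = 31
T(6) = 2^7 - 1 = 127


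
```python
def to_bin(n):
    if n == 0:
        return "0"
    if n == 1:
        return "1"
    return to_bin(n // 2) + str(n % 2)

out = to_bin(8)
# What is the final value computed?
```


to_bin(8)
= to_bin(4) + "0"
= to_bin(2) + "0" + "0"
= to_bin(1) + "0" + "0" + "0"
= "1" + "0" + "0" + "0"
= "1000"


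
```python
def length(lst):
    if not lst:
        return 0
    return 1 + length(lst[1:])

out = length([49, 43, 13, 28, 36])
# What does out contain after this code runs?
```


length([49, 43, 13, 28, 36])
= 1 + length([43, 13, 28, 36])
= 1 + 1 + length([13, 28, 36])
= 1 + 1 + 1 + length([28, 36])
= 1 + 1 + 1 + 1 + length([36])
= 1 + 1 + 1 + 1 + 1 + length([])
= 1 + 1 + 1 + 1 + 1 + 0
= 5
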